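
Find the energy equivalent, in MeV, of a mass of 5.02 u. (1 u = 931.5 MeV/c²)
E = mc² = 4676 MeV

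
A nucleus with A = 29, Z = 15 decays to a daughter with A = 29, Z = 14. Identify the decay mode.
ΔA = 0, ΔZ = -1 ⇒ beta-plus decay (β⁺) or electron capture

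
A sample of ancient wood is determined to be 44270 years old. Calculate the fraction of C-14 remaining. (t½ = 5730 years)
N/N₀ = (1/2)^(t/t½) = 0.004723 = 0.472%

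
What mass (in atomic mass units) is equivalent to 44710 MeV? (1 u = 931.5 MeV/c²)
m = E/c² = 48 u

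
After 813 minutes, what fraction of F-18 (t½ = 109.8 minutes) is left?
N/N₀ = (1/2)^(t/t½) = 0.005903 = 0.59%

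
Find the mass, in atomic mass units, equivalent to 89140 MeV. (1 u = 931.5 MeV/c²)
m = E/c² = 95.7 u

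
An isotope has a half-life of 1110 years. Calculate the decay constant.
λ = ln(2)/t½ = 6.245e-4 year⁻¹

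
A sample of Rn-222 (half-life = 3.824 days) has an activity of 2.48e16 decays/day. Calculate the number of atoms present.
N = A/λ = 1.368e17 atoms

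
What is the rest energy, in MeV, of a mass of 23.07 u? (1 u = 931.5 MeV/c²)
E = mc² = 21490 MeV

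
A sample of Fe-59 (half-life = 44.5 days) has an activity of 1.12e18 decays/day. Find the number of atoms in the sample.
N = A/λ = 7.19e19 atoms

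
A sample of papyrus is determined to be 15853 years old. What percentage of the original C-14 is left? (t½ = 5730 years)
N/N₀ = (1/2)^(t/t½) = 0.1469 = 14.7%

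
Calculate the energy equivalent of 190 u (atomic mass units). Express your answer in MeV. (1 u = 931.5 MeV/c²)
E = mc² = 1.77e5 MeV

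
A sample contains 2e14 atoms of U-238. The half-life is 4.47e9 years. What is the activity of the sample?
A = λN = 31010 decays/year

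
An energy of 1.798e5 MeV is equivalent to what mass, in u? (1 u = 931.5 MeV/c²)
m = E/c² = 193 u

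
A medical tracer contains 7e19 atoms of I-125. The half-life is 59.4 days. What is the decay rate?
A = λN = 8.168e17 decays/day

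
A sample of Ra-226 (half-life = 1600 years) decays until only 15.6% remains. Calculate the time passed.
t = t½ × log₂(N₀/N) = 4289 years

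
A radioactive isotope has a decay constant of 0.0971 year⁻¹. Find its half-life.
t½ = ln(2)/λ = 7.138 years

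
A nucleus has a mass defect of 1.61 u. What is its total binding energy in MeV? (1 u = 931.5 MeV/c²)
B.E. = Δm × 931.5 = 1500 MeV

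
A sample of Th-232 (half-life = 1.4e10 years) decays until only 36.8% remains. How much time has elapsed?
t = t½ × log₂(N₀/N) = 2.019e10 years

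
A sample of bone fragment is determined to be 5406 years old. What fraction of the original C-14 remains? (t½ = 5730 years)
N/N₀ = (1/2)^(t/t½) = 0.52 = 52%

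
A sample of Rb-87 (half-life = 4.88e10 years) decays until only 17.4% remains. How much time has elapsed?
t = t½ × log₂(N₀/N) = 1.231e11 years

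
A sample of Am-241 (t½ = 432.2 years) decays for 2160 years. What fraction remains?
N/N₀ = (1/2)^(t/t½) = 0.0313 = 3.13%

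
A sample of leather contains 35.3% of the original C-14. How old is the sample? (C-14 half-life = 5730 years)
Age = t½ × log₂(1/ratio) = 8608 years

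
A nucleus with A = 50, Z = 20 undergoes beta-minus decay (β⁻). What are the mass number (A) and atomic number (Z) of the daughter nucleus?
Daughter: A = 50, Z = 21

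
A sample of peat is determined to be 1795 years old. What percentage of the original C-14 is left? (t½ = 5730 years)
N/N₀ = (1/2)^(t/t½) = 0.8048 = 80.5%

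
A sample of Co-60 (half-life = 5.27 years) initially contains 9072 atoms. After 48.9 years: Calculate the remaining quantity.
N = N₀(1/2)^(t/t½) = 14.6 atoms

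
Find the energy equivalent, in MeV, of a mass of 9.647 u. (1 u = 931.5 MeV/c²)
E = mc² = 8986 MeV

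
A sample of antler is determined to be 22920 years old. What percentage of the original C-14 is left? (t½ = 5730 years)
N/N₀ = (1/2)^(t/t½) = 0.0625 = 6.25%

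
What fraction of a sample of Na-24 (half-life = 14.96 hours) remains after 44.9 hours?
N/N₀ = (1/2)^(t/t½) = 0.1249 = 12.5%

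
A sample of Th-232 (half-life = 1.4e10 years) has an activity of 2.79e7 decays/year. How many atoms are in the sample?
N = A/λ = 5.635e17 atoms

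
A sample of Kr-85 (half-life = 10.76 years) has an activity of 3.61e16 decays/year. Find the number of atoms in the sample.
N = A/λ = 5.604e17 atoms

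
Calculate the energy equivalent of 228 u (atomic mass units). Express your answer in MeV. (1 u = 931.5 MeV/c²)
E = mc² = 2.124e5 MeV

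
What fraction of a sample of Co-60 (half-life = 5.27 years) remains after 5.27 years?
N/N₀ = (1/2)^(t/t½) = 0.5 = 50%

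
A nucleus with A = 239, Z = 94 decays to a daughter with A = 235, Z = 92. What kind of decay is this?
ΔA = -4, ΔZ = -2 ⇒ alpha decay (α)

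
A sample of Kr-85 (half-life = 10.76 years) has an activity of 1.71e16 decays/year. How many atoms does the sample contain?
N = A/λ = 2.655e17 atoms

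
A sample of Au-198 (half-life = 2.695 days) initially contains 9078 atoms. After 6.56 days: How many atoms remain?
N = N₀(1/2)^(t/t½) = 1680 atoms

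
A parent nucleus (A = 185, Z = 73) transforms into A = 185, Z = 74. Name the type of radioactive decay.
ΔA = 0, ΔZ = +1 ⇒ beta-minus decay (β⁻)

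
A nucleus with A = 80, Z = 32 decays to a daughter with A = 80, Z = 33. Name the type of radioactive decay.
ΔA = 0, ΔZ = +1 ⇒ beta-minus decay (β⁻)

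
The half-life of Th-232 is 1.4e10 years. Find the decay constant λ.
λ = ln(2)/t½ = 4.951e-11 year⁻¹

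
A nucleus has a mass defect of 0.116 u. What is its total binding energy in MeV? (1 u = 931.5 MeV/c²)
B.E. = Δm × 931.5 = 108.1 MeV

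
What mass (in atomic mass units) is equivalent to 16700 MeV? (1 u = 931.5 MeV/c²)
m = E/c² = 17.93 u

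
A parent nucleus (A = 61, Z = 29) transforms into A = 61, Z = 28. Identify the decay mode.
ΔA = 0, ΔZ = -1 ⇒ beta-plus decay (β⁺) or electron capture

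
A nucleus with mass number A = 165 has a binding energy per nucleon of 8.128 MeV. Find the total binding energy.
B.E. = 8.128 × 165 = 1341 MeV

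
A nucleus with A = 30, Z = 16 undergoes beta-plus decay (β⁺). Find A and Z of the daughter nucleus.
Daughter: A = 30, Z = 15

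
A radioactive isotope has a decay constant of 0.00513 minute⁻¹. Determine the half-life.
t½ = ln(2)/λ = 135.1 minutes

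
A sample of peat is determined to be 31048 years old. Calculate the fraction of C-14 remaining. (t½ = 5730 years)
N/N₀ = (1/2)^(t/t½) = 0.02338 = 2.34%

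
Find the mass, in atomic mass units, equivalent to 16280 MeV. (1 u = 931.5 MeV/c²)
m = E/c² = 17.48 u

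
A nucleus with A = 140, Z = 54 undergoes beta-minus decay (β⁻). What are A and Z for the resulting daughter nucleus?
Daughter: A = 140, Z = 55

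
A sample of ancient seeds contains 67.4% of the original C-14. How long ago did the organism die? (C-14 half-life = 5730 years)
Age = t½ × log₂(1/ratio) = 3261 years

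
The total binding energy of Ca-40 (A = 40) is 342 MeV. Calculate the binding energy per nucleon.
B.E./A = 342/40 = 8.55 MeV/nucleon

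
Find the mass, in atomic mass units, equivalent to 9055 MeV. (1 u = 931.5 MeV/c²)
m = E/c² = 9.721 u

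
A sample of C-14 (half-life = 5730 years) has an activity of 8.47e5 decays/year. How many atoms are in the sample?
N = A/λ = 7.002e9 atoms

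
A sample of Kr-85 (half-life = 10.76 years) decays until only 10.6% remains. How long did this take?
t = t½ × log₂(N₀/N) = 34.84 years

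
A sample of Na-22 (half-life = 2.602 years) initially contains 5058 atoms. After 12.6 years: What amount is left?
N = N₀(1/2)^(t/t½) = 176.3 atoms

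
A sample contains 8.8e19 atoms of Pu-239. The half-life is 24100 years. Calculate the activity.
A = λN = 2.531e15 decays/year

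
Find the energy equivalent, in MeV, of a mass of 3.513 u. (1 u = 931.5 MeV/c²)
E = mc² = 3272 MeV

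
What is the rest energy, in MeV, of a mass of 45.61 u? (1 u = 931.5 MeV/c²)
E = mc² = 42490 MeV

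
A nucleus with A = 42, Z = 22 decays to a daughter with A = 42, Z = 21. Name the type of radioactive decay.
ΔA = 0, ΔZ = -1 ⇒ beta-plus decay (β⁺) or electron capture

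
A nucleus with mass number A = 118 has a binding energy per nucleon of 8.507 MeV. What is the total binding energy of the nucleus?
B.E. = 8.507 × 118 = 1004 MeV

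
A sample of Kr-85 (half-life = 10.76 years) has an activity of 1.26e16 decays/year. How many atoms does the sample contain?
N = A/λ = 1.956e17 atoms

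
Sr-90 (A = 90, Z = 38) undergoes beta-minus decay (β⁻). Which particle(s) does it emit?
β⁻: electron (e⁻) + antineutrino (ν̄ₑ)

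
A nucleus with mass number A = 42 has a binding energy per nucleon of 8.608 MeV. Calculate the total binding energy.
B.E. = 8.608 × 42 = 361.5 MeV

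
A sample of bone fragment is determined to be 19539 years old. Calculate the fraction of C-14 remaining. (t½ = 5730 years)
N/N₀ = (1/2)^(t/t½) = 0.09408 = 9.41%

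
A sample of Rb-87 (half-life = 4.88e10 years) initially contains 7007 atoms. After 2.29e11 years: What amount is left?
N = N₀(1/2)^(t/t½) = 271 atoms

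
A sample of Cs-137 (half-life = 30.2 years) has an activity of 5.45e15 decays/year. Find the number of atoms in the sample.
N = A/λ = 2.375e17 atoms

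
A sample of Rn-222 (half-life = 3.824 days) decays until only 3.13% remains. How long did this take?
t = t½ × log₂(N₀/N) = 19.11 days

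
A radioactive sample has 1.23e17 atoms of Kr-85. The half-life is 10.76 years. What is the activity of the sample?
A = λN = 7.924e15 decays/year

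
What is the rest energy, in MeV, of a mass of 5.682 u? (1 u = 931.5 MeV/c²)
E = mc² = 5293 MeV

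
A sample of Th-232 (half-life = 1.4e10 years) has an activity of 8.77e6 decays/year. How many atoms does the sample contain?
N = A/λ = 1.771e17 atoms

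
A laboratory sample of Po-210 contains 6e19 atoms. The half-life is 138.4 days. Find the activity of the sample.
A = λN = 3.005e17 decays/day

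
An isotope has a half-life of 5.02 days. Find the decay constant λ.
λ = ln(2)/t½ = 0.1381 day⁻¹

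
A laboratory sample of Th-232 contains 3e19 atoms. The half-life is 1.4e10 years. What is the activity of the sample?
A = λN = 1.485e9 decays/year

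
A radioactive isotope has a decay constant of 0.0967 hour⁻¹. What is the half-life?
t½ = ln(2)/λ = 7.168 hours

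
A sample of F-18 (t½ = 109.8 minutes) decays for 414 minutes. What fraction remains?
N/N₀ = (1/2)^(t/t½) = 0.07328 = 7.33%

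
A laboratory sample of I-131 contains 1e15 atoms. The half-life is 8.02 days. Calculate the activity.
A = λN = 8.643e13 decays/day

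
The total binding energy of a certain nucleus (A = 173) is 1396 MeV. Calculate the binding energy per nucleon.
B.E./A = 1396/173 = 8.069 MeV/nucleon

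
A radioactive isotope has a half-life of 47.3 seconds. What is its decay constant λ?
λ = ln(2)/t½ = 0.01465 second⁻¹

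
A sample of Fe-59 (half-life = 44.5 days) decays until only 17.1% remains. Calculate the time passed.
t = t½ × log₂(N₀/N) = 113.4 days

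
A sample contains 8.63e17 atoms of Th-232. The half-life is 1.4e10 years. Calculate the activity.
A = λN = 4.273e7 decays/year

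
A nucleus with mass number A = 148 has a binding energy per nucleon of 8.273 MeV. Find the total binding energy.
B.E. = 8.273 × 148 = 1224 MeV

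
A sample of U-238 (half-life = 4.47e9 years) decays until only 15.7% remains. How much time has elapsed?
t = t½ × log₂(N₀/N) = 1.194e10 years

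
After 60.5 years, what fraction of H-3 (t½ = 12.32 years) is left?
N/N₀ = (1/2)^(t/t½) = 0.03325 = 3.32%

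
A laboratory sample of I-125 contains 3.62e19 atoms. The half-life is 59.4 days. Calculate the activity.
A = λN = 4.224e17 decays/day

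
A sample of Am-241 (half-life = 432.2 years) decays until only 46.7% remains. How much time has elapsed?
t = t½ × log₂(N₀/N) = 474.8 years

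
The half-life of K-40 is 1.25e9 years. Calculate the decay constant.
λ = ln(2)/t½ = 5.545e-10 year⁻¹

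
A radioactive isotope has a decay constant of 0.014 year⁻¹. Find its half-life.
t½ = ln(2)/λ = 49.51 years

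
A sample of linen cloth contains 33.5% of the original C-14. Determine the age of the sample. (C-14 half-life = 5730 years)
Age = t½ × log₂(1/ratio) = 9041 years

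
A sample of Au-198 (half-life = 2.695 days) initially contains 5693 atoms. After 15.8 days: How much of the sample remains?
N = N₀(1/2)^(t/t½) = 97.83 atoms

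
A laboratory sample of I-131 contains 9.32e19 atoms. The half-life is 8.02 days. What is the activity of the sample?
A = λN = 8.055e18 decays/day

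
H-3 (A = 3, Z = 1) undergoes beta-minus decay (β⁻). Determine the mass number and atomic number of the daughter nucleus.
Daughter: A = 3, Z = 2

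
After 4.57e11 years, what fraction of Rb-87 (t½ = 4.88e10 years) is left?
N/N₀ = (1/2)^(t/t½) = 0.001517 = 0.152%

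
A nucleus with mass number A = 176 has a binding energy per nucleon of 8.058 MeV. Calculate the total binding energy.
B.E. = 8.058 × 176 = 1418 MeV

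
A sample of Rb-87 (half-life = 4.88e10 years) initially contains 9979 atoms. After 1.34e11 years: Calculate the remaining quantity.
N = N₀(1/2)^(t/t½) = 1488 atoms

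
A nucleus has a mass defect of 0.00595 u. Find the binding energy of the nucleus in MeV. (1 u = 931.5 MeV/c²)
B.E. = Δm × 931.5 = 5.542 MeV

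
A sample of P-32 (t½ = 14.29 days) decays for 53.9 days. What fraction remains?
N/N₀ = (1/2)^(t/t½) = 0.07321 = 7.32%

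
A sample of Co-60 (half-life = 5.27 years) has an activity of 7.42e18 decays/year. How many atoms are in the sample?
N = A/λ = 5.641e19 atoms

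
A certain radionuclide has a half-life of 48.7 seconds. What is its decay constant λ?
λ = ln(2)/t½ = 0.01423 second⁻¹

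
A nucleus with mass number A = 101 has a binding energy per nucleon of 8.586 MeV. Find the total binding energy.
B.E. = 8.586 × 101 = 867.2 MeV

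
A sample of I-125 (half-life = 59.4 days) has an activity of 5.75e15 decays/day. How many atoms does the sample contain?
N = A/λ = 4.928e17 atoms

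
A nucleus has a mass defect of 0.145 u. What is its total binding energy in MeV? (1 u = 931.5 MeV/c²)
B.E. = Δm × 931.5 = 135.1 MeV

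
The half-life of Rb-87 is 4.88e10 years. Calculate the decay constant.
λ = ln(2)/t½ = 1.42e-11 year⁻¹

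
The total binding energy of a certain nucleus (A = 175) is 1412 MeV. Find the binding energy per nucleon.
B.E./A = 1412/175 = 8.069 MeV/nucleon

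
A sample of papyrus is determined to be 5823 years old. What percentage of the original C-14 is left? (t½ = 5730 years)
N/N₀ = (1/2)^(t/t½) = 0.4944 = 49.4%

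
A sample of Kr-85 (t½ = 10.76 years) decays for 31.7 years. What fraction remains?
N/N₀ = (1/2)^(t/t½) = 0.1298 = 13%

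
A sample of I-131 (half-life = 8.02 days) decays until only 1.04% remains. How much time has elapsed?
t = t½ × log₂(N₀/N) = 52.83 days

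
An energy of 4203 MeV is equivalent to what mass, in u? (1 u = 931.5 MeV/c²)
m = E/c² = 4.512 u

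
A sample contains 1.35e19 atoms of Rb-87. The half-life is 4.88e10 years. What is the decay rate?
A = λN = 1.918e8 decays/year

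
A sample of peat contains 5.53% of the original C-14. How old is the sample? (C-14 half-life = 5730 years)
Age = t½ × log₂(1/ratio) = 23930 years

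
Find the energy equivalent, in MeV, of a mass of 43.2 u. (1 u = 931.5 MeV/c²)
E = mc² = 40240 MeV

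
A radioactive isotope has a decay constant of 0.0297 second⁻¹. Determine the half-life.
t½ = ln(2)/λ = 23.34 seconds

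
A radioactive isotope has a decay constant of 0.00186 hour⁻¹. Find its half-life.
t½ = ln(2)/λ = 372.7 hours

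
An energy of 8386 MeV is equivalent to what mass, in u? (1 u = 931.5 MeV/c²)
m = E/c² = 9.003 u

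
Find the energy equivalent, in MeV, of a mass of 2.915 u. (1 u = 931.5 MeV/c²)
E = mc² = 2715 MeV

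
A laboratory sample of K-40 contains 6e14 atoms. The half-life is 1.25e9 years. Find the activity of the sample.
A = λN = 3.327e5 decays/year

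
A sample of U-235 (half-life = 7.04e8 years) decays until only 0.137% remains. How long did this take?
t = t½ × log₂(N₀/N) = 6.696e9 years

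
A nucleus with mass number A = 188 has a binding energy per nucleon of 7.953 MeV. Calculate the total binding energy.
B.E. = 7.953 × 188 = 1495 MeV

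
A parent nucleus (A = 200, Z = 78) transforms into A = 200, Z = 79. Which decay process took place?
ΔA = 0, ΔZ = +1 ⇒ beta-minus decay (β⁻)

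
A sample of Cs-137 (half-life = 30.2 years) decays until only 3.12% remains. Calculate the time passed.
t = t½ × log₂(N₀/N) = 151.1 years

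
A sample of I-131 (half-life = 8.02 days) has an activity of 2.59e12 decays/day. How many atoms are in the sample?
N = A/λ = 2.997e13 atoms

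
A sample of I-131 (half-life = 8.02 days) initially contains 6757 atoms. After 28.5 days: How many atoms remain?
N = N₀(1/2)^(t/t½) = 575.5 atoms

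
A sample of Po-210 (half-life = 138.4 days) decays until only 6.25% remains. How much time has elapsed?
t = t½ × log₂(N₀/N) = 553.6 days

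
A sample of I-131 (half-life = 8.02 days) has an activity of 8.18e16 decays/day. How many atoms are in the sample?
N = A/λ = 9.465e17 atoms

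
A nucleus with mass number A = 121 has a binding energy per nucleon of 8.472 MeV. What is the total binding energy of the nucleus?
B.E. = 8.472 × 121 = 1025 MeV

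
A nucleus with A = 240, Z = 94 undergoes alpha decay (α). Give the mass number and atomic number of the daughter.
Daughter: A = 236, Z = 92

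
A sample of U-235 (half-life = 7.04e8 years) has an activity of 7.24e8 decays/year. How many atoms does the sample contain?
N = A/λ = 7.353e17 atoms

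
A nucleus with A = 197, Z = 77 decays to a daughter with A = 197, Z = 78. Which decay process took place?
ΔA = 0, ΔZ = +1 ⇒ beta-minus decay (β⁻)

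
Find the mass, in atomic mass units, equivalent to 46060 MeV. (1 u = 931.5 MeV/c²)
m = E/c² = 49.45 u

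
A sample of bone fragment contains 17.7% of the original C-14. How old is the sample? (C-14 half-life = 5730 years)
Age = t½ × log₂(1/ratio) = 14310 years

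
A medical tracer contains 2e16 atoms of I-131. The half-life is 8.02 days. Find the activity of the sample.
A = λN = 1.729e15 decays/day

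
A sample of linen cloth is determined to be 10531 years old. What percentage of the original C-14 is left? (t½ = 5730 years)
N/N₀ = (1/2)^(t/t½) = 0.2797 = 28%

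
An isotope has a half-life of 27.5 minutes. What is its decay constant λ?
λ = ln(2)/t½ = 0.02521 minute⁻¹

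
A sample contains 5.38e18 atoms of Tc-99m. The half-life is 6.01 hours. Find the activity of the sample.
A = λN = 6.205e17 decays/hour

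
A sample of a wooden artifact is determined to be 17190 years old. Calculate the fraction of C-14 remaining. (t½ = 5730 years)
N/N₀ = (1/2)^(t/t½) = 0.125 = 12.5%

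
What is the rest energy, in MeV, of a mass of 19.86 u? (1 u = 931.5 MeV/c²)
E = mc² = 18500 MeV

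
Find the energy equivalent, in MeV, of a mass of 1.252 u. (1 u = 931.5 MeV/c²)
E = mc² = 1166 MeV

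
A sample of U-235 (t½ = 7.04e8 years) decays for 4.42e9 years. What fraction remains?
N/N₀ = (1/2)^(t/t½) = 0.01288 = 1.29%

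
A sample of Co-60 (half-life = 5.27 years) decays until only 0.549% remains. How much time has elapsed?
t = t½ × log₂(N₀/N) = 39.57 years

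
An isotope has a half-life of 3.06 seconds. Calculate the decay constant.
λ = ln(2)/t½ = 0.2265 second⁻¹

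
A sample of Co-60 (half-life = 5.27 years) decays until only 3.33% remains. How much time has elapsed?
t = t½ × log₂(N₀/N) = 25.87 years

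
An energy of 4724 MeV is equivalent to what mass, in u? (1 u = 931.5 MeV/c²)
m = E/c² = 5.071 u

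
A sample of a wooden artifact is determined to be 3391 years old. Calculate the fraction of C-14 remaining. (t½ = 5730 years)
N/N₀ = (1/2)^(t/t½) = 0.6635 = 66.4%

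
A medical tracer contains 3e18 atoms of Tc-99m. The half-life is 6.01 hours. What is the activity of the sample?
A = λN = 3.46e17 decays/hour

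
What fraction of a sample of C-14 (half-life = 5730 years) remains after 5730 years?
N/N₀ = (1/2)^(t/t½) = 0.5 = 50%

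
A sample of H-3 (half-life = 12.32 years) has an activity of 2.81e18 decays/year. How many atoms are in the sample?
N = A/λ = 4.994e19 atoms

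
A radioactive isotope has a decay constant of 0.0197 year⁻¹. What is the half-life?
t½ = ln(2)/λ = 35.19 years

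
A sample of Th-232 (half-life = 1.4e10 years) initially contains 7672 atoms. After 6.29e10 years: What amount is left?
N = N₀(1/2)^(t/t½) = 340.7 atoms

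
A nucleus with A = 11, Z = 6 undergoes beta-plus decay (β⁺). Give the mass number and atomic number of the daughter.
Daughter: A = 11, Z = 5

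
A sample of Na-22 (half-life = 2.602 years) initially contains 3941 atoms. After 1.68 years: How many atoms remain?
N = N₀(1/2)^(t/t½) = 2519 atoms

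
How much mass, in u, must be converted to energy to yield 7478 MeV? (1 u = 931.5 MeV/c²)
m = E/c² = 8.028 u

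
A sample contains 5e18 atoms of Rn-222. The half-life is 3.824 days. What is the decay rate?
A = λN = 9.063e17 decays/day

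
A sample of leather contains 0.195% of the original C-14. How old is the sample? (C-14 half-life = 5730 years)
Age = t½ × log₂(1/ratio) = 51580 years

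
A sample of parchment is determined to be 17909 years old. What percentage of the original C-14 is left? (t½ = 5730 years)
N/N₀ = (1/2)^(t/t½) = 0.1146 = 11.5%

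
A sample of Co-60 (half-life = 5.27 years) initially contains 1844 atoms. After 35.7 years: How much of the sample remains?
N = N₀(1/2)^(t/t½) = 16.85 atoms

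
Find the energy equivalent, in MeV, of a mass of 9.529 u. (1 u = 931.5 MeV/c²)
E = mc² = 8876 MeV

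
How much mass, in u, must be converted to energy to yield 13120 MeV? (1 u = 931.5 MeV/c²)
m = E/c² = 14.08 u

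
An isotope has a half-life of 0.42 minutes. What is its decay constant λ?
λ = ln(2)/t½ = 1.65 minute⁻¹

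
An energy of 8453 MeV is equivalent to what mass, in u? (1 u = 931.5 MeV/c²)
m = E/c² = 9.075 u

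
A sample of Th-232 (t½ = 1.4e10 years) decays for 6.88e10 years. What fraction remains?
N/N₀ = (1/2)^(t/t½) = 0.03316 = 3.32%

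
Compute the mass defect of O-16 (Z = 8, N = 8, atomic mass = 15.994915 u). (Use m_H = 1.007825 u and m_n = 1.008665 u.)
Δm = Z·m_H + N·m_n − M = 0.137 u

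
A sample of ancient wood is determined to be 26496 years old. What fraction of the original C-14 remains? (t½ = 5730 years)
N/N₀ = (1/2)^(t/t½) = 0.04055 = 4.06%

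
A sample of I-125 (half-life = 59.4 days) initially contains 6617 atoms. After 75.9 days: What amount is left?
N = N₀(1/2)^(t/t½) = 2729 atoms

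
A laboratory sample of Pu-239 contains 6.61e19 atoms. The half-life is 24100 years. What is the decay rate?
A = λN = 1.901e15 decays/year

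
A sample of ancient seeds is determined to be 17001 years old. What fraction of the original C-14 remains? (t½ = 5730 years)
N/N₀ = (1/2)^(t/t½) = 0.1279 = 12.8%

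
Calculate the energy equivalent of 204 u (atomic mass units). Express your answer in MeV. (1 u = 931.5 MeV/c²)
E = mc² = 1.9e5 MeV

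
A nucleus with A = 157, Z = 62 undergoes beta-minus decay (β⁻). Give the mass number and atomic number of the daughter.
Daughter: A = 157, Z = 63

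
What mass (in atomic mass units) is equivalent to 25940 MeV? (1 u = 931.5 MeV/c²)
m = E/c² = 27.85 u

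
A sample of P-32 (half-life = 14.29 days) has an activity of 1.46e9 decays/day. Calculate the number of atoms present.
N = A/λ = 3.01e10 atoms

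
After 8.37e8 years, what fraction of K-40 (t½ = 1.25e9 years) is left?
N/N₀ = (1/2)^(t/t½) = 0.6287 = 62.9%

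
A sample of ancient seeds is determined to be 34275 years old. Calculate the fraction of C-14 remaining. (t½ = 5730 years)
N/N₀ = (1/2)^(t/t½) = 0.01582 = 1.58%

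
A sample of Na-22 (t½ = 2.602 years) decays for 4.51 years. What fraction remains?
N/N₀ = (1/2)^(t/t½) = 0.3008 = 30.1%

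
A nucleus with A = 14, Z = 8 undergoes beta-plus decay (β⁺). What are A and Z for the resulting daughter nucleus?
Daughter: A = 14, Z = 7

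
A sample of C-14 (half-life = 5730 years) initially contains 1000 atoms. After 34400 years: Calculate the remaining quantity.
N = N₀(1/2)^(t/t½) = 15.59 atoms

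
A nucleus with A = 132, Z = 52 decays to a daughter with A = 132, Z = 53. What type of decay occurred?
ΔA = 0, ΔZ = +1 ⇒ beta-minus decay (β⁻)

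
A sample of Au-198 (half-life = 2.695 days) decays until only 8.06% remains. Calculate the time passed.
t = t½ × log₂(N₀/N) = 9.791 days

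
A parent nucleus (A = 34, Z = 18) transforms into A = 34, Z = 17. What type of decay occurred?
ΔA = 0, ΔZ = -1 ⇒ beta-plus decay (β⁺) or electron capture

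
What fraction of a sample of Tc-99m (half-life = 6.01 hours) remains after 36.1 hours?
N/N₀ = (1/2)^(t/t½) = 0.01555 = 1.56%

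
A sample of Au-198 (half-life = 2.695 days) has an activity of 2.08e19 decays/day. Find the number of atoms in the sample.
N = A/λ = 8.087e19 atoms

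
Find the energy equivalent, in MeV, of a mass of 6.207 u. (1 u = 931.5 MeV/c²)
E = mc² = 5782 MeV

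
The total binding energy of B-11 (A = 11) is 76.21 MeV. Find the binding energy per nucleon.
B.E./A = 76.21/11 = 6.928 MeV/nucleon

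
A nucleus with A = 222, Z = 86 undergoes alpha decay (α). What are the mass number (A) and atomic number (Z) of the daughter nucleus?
Daughter: A = 218, Z = 84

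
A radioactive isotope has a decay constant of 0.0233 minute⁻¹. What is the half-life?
t½ = ln(2)/λ = 29.75 minutes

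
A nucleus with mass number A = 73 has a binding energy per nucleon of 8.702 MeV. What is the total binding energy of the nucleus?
B.E. = 8.702 × 73 = 635.2 MeV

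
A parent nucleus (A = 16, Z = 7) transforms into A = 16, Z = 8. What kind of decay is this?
ΔA = 0, ΔZ = +1 ⇒ beta-minus decay (β⁻)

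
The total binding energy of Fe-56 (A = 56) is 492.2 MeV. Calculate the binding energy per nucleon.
B.E./A = 492.2/56 = 8.789 MeV/nucleon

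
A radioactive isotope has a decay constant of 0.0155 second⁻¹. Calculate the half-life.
t½ = ln(2)/λ = 44.72 seconds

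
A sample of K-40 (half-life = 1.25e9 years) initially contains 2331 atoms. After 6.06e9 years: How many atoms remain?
N = N₀(1/2)^(t/t½) = 80.94 atoms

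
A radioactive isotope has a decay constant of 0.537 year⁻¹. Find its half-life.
t½ = ln(2)/λ = 1.291 years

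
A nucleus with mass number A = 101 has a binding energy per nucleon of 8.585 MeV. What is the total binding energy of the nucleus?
B.E. = 8.585 × 101 = 867.1 MeV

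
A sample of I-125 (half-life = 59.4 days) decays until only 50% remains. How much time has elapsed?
t = t½ × log₂(N₀/N) = 59.4 days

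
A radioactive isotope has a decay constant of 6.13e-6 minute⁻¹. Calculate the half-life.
t½ = ln(2)/λ = 1.131e5 minutes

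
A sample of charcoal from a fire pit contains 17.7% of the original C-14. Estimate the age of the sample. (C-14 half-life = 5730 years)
Age = t½ × log₂(1/ratio) = 14310 years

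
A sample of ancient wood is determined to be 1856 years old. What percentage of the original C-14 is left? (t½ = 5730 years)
N/N₀ = (1/2)^(t/t½) = 0.7989 = 79.9%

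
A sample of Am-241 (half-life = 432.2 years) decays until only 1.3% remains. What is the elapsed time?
t = t½ × log₂(N₀/N) = 2708 years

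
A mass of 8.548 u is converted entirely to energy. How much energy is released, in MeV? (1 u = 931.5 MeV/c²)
E = mc² = 7962 MeV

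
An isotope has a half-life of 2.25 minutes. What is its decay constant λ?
λ = ln(2)/t½ = 0.3081 minute⁻¹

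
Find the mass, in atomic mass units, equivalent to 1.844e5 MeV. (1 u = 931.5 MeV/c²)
m = E/c² = 198 u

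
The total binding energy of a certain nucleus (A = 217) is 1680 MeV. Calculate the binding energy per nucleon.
B.E./A = 1680/217 = 7.742 MeV/nucleon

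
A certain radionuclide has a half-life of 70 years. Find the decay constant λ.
λ = ln(2)/t½ = 0.009902 year⁻¹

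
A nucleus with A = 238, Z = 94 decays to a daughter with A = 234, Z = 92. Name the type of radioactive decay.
ΔA = -4, ΔZ = -2 ⇒ alpha decay (α)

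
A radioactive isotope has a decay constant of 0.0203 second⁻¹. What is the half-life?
t½ = ln(2)/λ = 34.15 seconds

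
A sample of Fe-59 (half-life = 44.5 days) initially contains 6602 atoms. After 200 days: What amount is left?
N = N₀(1/2)^(t/t½) = 292.9 atoms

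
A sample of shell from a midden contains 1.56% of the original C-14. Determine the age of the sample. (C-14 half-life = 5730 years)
Age = t½ × log₂(1/ratio) = 34390 years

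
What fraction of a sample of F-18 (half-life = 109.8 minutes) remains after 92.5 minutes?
N/N₀ = (1/2)^(t/t½) = 0.5577 = 55.8%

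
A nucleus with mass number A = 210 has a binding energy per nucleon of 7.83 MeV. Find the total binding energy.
B.E. = 7.83 × 210 = 1644 MeV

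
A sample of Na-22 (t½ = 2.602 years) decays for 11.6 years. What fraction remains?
N/N₀ = (1/2)^(t/t½) = 0.0455 = 4.55%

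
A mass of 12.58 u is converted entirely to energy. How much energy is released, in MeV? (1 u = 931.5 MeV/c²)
E = mc² = 11720 MeV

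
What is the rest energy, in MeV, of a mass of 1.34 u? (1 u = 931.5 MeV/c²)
E = mc² = 1248 MeV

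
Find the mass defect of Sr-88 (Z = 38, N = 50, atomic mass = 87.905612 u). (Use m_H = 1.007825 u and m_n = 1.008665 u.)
Δm = Z·m_H + N·m_n − M = 0.825 u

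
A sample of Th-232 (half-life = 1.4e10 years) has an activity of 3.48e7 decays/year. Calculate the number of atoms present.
N = A/λ = 7.029e17 atoms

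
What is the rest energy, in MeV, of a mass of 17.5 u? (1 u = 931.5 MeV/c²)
E = mc² = 16300 MeV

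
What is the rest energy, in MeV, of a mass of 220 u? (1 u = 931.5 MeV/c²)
E = mc² = 2.049e5 MeV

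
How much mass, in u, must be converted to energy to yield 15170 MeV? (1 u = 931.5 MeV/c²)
m = E/c² = 16.29 u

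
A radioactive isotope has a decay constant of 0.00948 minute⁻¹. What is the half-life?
t½ = ln(2)/λ = 73.12 minutes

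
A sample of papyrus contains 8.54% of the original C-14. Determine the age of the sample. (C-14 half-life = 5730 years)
Age = t½ × log₂(1/ratio) = 20340 years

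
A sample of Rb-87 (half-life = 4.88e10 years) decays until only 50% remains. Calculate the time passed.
t = t½ × log₂(N₀/N) = 4.88e10 years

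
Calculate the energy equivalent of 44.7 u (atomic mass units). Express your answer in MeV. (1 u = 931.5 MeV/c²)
E = mc² = 41640 MeV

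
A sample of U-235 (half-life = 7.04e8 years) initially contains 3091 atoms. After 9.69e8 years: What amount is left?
N = N₀(1/2)^(t/t½) = 1191 atoms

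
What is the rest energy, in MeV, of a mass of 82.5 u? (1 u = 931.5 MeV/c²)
E = mc² = 76850 MeV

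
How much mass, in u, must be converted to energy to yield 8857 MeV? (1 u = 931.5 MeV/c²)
m = E/c² = 9.508 u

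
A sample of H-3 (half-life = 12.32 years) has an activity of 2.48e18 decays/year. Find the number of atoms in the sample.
N = A/λ = 4.408e19 atoms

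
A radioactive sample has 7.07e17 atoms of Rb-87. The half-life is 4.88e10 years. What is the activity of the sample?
A = λN = 1.004e7 decays/year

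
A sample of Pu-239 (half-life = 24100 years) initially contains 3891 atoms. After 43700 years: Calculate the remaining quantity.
N = N₀(1/2)^(t/t½) = 1107 atoms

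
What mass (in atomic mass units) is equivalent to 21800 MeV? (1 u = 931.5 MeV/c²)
m = E/c² = 23.4 u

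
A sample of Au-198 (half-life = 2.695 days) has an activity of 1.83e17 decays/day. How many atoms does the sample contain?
N = A/λ = 7.115e17 atoms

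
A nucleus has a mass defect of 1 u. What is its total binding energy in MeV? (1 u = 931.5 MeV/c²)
B.E. = Δm × 931.5 = 931.5 MeV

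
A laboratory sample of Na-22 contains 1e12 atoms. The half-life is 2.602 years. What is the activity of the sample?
A = λN = 2.664e11 decays/year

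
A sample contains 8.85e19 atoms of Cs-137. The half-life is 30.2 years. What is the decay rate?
A = λN = 2.031e18 decays/year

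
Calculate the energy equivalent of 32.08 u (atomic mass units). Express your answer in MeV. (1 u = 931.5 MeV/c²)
E = mc² = 29880 MeV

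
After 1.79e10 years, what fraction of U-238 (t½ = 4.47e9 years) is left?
N/N₀ = (1/2)^(t/t½) = 0.06231 = 6.23%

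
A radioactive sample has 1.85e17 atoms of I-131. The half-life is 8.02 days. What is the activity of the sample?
A = λN = 1.599e16 decays/day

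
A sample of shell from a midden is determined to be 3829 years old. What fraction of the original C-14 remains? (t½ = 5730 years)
N/N₀ = (1/2)^(t/t½) = 0.6293 = 62.9%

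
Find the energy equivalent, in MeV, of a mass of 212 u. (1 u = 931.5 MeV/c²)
E = mc² = 1.975e5 MeV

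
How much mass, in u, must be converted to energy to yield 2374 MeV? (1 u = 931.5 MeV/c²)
m = E/c² = 2.549 u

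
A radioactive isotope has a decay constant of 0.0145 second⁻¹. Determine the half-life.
t½ = ln(2)/λ = 47.8 seconds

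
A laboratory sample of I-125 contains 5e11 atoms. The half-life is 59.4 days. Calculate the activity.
A = λN = 5.835e9 decays/day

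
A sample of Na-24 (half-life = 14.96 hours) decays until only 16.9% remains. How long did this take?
t = t½ × log₂(N₀/N) = 38.37 hours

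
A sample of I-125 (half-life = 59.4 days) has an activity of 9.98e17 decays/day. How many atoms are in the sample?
N = A/λ = 8.552e19 atoms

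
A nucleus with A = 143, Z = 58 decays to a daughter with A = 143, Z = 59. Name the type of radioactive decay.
ΔA = 0, ΔZ = +1 ⇒ beta-minus decay (β⁻)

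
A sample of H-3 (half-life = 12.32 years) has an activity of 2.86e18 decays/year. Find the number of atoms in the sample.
N = A/λ = 5.083e19 atoms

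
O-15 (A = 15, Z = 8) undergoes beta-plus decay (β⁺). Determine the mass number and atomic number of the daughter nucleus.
Daughter: A = 15, Z = 7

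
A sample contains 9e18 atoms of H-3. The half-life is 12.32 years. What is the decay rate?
A = λN = 5.064e17 decays/year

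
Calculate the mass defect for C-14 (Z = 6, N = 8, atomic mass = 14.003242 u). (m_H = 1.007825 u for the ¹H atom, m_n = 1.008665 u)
Δm = Z·m_H + N·m_n − M = 0.113 u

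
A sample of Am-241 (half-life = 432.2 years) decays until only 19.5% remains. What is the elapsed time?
t = t½ × log₂(N₀/N) = 1019 years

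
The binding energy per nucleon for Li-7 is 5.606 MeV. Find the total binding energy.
B.E. = 5.606 × 7 = 39.24 MeV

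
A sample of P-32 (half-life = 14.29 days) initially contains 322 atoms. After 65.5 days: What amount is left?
N = N₀(1/2)^(t/t½) = 13.43 atoms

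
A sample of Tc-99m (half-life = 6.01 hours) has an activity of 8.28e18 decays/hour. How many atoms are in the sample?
N = A/λ = 7.179e19 atoms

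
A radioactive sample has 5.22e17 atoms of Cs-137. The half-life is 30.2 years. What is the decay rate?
A = λN = 1.198e16 decays/year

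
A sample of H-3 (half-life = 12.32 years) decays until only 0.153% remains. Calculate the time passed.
t = t½ × log₂(N₀/N) = 115.2 years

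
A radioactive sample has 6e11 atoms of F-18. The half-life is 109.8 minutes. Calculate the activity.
A = λN = 3.788e9 decays/minute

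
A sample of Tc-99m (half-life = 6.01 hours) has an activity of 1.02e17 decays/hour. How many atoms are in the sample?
N = A/λ = 8.844e17 atoms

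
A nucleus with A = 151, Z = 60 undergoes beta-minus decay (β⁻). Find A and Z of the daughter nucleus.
Daughter: A = 151, Z = 61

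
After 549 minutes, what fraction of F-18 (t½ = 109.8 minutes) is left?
N/N₀ = (1/2)^(t/t½) = 0.03125 = 3.12%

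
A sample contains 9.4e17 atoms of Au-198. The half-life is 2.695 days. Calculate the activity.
A = λN = 2.418e17 decays/day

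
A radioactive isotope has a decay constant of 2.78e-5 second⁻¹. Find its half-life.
t½ = ln(2)/λ = 24930 seconds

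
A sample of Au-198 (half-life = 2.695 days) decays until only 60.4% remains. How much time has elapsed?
t = t½ × log₂(N₀/N) = 1.96 days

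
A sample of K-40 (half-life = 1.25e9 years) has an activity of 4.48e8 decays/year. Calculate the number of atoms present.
N = A/λ = 8.079e17 atoms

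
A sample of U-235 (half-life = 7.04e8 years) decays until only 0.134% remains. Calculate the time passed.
t = t½ × log₂(N₀/N) = 6.719e9 years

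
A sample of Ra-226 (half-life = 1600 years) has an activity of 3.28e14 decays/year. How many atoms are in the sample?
N = A/λ = 7.571e17 atoms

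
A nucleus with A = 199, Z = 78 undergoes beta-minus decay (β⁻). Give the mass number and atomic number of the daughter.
Daughter: A = 199, Z = 79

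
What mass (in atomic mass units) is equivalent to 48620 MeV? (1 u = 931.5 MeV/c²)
m = E/c² = 52.2 u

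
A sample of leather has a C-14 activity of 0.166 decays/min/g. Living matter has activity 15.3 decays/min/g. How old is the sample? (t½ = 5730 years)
Age = t½ × log₂(A₀/A) = 37400 years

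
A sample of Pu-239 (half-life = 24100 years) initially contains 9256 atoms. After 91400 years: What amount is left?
N = N₀(1/2)^(t/t½) = 668 atoms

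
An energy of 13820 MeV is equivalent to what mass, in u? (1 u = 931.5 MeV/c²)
m = E/c² = 14.84 u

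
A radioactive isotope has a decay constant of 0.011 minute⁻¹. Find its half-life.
t½ = ln(2)/λ = 63.01 minutes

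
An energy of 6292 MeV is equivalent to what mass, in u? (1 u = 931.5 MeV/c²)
m = E/c² = 6.755 u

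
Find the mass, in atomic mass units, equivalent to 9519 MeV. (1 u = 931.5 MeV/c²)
m = E/c² = 10.22 u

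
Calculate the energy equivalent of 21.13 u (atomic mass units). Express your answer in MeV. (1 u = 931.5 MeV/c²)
E = mc² = 19680 MeV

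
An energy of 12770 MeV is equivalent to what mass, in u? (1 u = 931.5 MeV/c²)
m = E/c² = 13.71 u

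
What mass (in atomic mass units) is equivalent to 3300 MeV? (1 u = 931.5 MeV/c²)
m = E/c² = 3.543 u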